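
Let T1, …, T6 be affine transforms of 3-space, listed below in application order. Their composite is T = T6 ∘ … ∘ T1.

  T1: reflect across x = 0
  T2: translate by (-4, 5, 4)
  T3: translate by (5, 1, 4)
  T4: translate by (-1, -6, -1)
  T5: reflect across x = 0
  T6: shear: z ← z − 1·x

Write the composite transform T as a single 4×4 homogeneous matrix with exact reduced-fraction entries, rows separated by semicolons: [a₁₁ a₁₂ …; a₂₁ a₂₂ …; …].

T = [1 0 0 0; 0 1 0 0; -1 0 1 7; 0 0 0 1]

T1 = [-1 0 0 0; 0 1 0 0; 0 0 1 0; 0 0 0 1]
T2·T1 = [-1 0 0 -4; 0 1 0 5; 0 0 1 4; 0 0 0 1]
T3·…·T1 = [-1 0 0 1; 0 1 0 6; 0 0 1 8; 0 0 0 1]
T4·…·T1 = [-1 0 0 0; 0 1 0 0; 0 0 1 7; 0 0 0 1]
T5·…·T1 = [1 0 0 0; 0 1 0 0; 0 0 1 7; 0 0 0 1]
T6·…·T1 = [1 0 0 0; 0 1 0 0; -1 0 1 7; 0 0 0 1]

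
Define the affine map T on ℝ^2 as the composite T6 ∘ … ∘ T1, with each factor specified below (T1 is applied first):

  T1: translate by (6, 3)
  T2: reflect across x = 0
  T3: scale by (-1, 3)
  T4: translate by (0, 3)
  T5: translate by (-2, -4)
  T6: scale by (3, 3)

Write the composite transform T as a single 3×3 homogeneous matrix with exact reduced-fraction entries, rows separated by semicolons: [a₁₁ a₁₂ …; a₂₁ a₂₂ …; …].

T1 = [1 0 6; 0 1 3; 0 0 1]
T2·T1 = [-1 0 -6; 0 1 3; 0 0 1]
T3·…·T1 = [1 0 6; 0 3 9; 0 0 1]
T4·…·T1 = [1 0 6; 0 3 12; 0 0 1]
T5·…·T1 = [1 0 4; 0 3 8; 0 0 1]
T6·…·T1 = [3 0 12; 0 9 24; 0 0 1]

T = [3 0 12; 0 9 24; 0 0 1]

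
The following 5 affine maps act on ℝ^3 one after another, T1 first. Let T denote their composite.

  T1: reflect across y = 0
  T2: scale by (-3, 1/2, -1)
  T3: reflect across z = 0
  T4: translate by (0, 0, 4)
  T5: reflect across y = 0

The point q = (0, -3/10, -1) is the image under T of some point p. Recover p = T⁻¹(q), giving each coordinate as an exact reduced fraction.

p = (0, -3/5, -5)

T1 = [1 0 0 0; 0 -1 0 0; 0 0 1 0; 0 0 0 1]
T2·T1 = [-3 0 0 0; 0 -1/2 0 0; 0 0 -1 0; 0 0 0 1]
T3·…·T1 = [-3 0 0 0; 0 -1/2 0 0; 0 0 1 0; 0 0 0 1]
T4·…·T1 = [-3 0 0 0; 0 -1/2 0 0; 0 0 1 4; 0 0 0 1]
T5·…·T1 = [-3 0 0 0; 0 1/2 0 0; 0 0 1 4; 0 0 0 1]
det M = -3/2; M⁻¹ = [-1/3 0 0 0; 0 2 0 0; 0 0 1 -4; 0 0 0 1]
M⁻¹ · (0, -3/10, -1)ᵀ = (0, -3/5, -5)ᵀ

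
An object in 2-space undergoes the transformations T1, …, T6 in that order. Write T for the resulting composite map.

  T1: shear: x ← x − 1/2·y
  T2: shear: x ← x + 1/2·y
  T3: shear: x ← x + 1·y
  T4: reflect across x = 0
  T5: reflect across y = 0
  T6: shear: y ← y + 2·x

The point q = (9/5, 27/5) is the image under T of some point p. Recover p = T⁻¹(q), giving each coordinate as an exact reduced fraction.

T1 = [1 -1/2 0; 0 1 0; 0 0 1]
T2·T1 = [1 0 0; 0 1 0; 0 0 1]
T3·…·T1 = [1 1 0; 0 1 0; 0 0 1]
T4·…·T1 = [-1 -1 0; 0 1 0; 0 0 1]
T5·…·T1 = [-1 -1 0; 0 -1 0; 0 0 1]
T6·…·T1 = [-1 -1 0; -2 -3 0; 0 0 1]
det M = 1; M⁻¹ = [-3 1 0; 2 -1 0; 0 0 1]
M⁻¹ · (9/5, 27/5)ᵀ = (0, -9/5)ᵀ

p = (0, -9/5)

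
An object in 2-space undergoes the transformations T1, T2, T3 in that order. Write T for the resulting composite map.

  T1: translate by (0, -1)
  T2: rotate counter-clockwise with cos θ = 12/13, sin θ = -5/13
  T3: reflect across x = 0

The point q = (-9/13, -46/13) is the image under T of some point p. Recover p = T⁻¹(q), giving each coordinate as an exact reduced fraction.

p = (2, -2)

T1 = [1 0 0; 0 1 -1; 0 0 1]
T2·T1 = [12/13 5/13 -5/13; -5/13 12/13 -12/13; 0 0 1]
T3·…·T1 = [-12/13 -5/13 5/13; -5/13 12/13 -12/13; 0 0 1]
det M = -1; M⁻¹ = [-12/13 -5/13 0; -5/13 12/13 1; 0 0 1]
M⁻¹ · (-9/13, -46/13)ᵀ = (2, -2)ᵀ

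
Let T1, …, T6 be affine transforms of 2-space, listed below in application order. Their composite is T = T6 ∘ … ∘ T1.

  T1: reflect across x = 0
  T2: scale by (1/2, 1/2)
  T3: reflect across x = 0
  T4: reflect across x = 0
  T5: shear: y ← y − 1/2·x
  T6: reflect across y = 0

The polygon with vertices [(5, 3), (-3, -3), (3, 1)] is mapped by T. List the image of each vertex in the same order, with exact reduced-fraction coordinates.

image vertices: (-5/2, -11/4), (3/2, 9/4), (-3/2, -5/4)

T1 reflect across x = 0: (5, 3) → (-5, 3); (-3, -3) → (3, -3); (3, 1) → (-3, 1)
T2 scale by (1/2, 1/2): (-5, 3) → (-5/2, 3/2); (3, -3) → (3/2, -3/2); (-3, 1) → (-3/2, 1/2)
T3 reflect across x = 0: (-5/2, 3/2) → (5/2, 3/2); (3/2, -3/2) → (-3/2, -3/2); (-3/2, 1/2) → (3/2, 1/2)
T4 reflect across x = 0: (5/2, 3/2) → (-5/2, 3/2); (-3/2, -3/2) → (3/2, -3/2); (3/2, 1/2) → (-3/2, 1/2)
T5 shear: y ← y − 1/2·x: (-5/2, 3/2) → (-5/2, 11/4); (3/2, -3/2) → (3/2, -9/4); (-3/2, 1/2) → (-3/2, 5/4)
T6 reflect across y = 0: (-5/2, 11/4) → (-5/2, -11/4); (3/2, -9/4) → (3/2, 9/4); (-3/2, 5/4) → (-3/2, -5/4)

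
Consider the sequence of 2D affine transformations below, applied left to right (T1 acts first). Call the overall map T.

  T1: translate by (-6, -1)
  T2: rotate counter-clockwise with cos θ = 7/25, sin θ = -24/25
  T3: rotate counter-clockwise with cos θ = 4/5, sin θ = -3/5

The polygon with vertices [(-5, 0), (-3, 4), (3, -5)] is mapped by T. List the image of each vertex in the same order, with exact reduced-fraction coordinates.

image vertices: (367/125, 1331/125), (747/125, 921/125), (-114/25, 123/25)

T1 translate by (-6, -1): (-5, 0) → (-11, -1); (-3, 4) → (-9, 3); (3, -5) → (-3, -6)
T2 rotate counter-clockwise with cos θ = 7/25, sin θ = -24/25: (-11, -1) → (-101/25, 257/25); (-9, 3) → (9/25, 237/25); (-3, -6) → (-33/5, 6/5)
T3 rotate counter-clockwise with cos θ = 4/5, sin θ = -3/5: (-101/25, 257/25) → (367/125, 1331/125); (9/25, 237/25) → (747/125, 921/125); (-33/5, 6/5) → (-114/25, 123/25)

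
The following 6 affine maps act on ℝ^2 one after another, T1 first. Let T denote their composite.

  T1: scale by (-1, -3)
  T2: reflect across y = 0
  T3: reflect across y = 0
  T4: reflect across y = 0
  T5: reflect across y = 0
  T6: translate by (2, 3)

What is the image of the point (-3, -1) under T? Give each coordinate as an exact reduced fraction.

T1 scale by (-1, -3): (-3, -1) → (3, 3)
T2 reflect across y = 0: (3, 3) → (3, -3)
T3 reflect across y = 0: (3, -3) → (3, 3)
T4 reflect across y = 0: (3, 3) → (3, -3)
T5 reflect across y = 0: (3, -3) → (3, 3)
T6 translate by (2, 3): (3, 3) → (5, 6)

T(p) = (5, 6)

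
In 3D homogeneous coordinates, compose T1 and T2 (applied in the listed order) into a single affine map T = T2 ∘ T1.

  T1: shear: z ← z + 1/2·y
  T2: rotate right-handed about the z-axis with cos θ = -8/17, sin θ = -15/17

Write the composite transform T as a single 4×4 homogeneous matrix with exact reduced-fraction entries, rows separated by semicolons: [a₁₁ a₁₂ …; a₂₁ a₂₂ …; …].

T = [-8/17 15/17 0 0; -15/17 -8/17 0 0; 0 1/2 1 0; 0 0 0 1]

T1 = [1 0 0 0; 0 1 0 0; 0 1/2 1 0; 0 0 0 1]
T2·T1 = [-8/17 15/17 0 0; -15/17 -8/17 0 0; 0 1/2 1 0; 0 0 0 1]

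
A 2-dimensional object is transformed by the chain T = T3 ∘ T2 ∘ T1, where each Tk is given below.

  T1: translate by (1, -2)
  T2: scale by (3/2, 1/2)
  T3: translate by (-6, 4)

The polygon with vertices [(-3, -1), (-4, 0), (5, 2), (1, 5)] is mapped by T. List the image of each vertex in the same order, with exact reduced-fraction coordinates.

image vertices: (-9, 5/2), (-21/2, 3), (3, 4), (-3, 11/2)

T1 translate by (1, -2): (-3, -1) → (-2, -3); (-4, 0) → (-3, -2); (5, 2) → (6, 0); (1, 5) → (2, 3)
T2 scale by (3/2, 1/2): (-2, -3) → (-3, -3/2); (-3, -2) → (-9/2, -1); (6, 0) → (9, 0); (2, 3) → (3, 3/2)
T3 translate by (-6, 4): (-3, -3/2) → (-9, 5/2); (-9/2, -1) → (-21/2, 3); (9, 0) → (3, 4); (3, 3/2) → (-3, 11/2)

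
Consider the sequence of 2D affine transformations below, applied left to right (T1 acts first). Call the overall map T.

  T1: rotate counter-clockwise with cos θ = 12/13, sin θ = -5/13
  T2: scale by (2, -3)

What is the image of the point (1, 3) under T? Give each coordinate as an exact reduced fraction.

T1 rotate counter-clockwise with cos θ = 12/13, sin θ = -5/13: (1, 3) → (27/13, 31/13)
T2 scale by (2, -3): (27/13, 31/13) → (54/13, -93/13)

T(p) = (54/13, -93/13)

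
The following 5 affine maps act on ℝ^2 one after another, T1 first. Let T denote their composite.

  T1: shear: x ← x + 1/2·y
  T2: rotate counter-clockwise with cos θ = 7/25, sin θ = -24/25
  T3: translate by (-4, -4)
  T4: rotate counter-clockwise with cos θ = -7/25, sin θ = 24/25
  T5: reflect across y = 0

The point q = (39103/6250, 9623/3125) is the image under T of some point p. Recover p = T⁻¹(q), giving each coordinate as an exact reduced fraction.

T1 = [1 1/2 0; 0 1 0; 0 0 1]
T2·T1 = [7/25 11/10 0; -24/25 -1/5 0; 0 0 1]
T3·…·T1 = [7/25 11/10 -4; -24/25 -1/5 -4; 0 0 1]
T4·…·T1 = [527/625 -29/250 124/25; 336/625 139/125 -68/25; 0 0 1]
T5·…·T1 = [527/625 -29/250 124/25; -336/625 -139/125 68/25; 0 0 1]
det M = -1; M⁻¹ = [139/125 -29/250 -26/5; -336/625 -527/625 124/25; 0 0 1]
M⁻¹ · (39103/6250, 9623/3125)ᵀ = (7/5, -1)ᵀ

p = (7/5, -1)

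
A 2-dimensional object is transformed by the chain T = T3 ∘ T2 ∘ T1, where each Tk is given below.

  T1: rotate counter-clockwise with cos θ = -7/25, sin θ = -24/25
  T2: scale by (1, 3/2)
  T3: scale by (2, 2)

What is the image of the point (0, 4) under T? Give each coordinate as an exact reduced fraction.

T1 rotate counter-clockwise with cos θ = -7/25, sin θ = -24/25: (0, 4) → (96/25, -28/25)
T2 scale by (1, 3/2): (96/25, -28/25) → (96/25, -42/25)
T3 scale by (2, 2): (96/25, -42/25) → (192/25, -84/25)

T(p) = (192/25, -84/25)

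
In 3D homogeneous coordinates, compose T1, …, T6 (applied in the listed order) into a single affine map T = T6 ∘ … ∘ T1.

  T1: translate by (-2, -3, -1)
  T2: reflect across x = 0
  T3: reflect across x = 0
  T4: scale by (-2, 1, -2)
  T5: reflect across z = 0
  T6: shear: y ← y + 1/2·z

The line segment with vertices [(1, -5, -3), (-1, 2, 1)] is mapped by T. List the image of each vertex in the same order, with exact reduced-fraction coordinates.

T1 translate by (-2, -3, -1): (1, -5, -3) → (-1, -8, -4); (-1, 2, 1) → (-3, -1, 0)
T2 reflect across x = 0: (-1, -8, -4) → (1, -8, -4); (-3, -1, 0) → (3, -1, 0)
T3 reflect across x = 0: (1, -8, -4) → (-1, -8, -4); (3, -1, 0) → (-3, -1, 0)
T4 scale by (-2, 1, -2): (-1, -8, -4) → (2, -8, 8); (-3, -1, 0) → (6, -1, 0)
T5 reflect across z = 0: (2, -8, 8) → (2, -8, -8); (6, -1, 0) → (6, -1, 0)
T6 shear: y ← y + 1/2·z: (2, -8, -8) → (2, -12, -8); (6, -1, 0) → (6, -1, 0)

image vertices: (2, -12, -8), (6, -1, 0)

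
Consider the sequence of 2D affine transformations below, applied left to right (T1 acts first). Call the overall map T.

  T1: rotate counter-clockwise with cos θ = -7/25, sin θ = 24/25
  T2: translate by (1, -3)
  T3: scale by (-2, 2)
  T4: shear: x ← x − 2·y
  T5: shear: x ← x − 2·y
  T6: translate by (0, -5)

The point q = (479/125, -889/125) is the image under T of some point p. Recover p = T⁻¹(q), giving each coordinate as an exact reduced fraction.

T1 = [-7/25 -24/25 0; 24/25 -7/25 0; 0 0 1]
T2·T1 = [-7/25 -24/25 1; 24/25 -7/25 -3; 0 0 1]
T3·…·T1 = [14/25 48/25 -2; 48/25 -14/25 -6; 0 0 1]
T4·…·T1 = [-82/25 76/25 10; 48/25 -14/25 -6; 0 0 1]
T5·…·T1 = [-178/25 104/25 22; 48/25 -14/25 -6; 0 0 1]
T6·…·T1 = [-178/25 104/25 22; 48/25 -14/25 -11; 0 0 1]
det M = -4; M⁻¹ = [7/50 26/25 209/25; 12/25 89/50 451/50; 0 0 1]
M⁻¹ · (479/125, -889/125)ᵀ = (3/2, -9/5)ᵀ

p = (3/2, -9/5)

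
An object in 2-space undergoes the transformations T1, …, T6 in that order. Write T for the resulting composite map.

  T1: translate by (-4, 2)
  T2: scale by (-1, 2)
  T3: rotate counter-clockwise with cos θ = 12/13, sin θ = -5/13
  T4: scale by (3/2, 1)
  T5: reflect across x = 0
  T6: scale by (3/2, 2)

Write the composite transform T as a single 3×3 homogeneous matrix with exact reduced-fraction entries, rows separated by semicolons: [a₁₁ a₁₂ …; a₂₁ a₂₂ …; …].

T1 = [1 0 -4; 0 1 2; 0 0 1]
T2·T1 = [-1 0 4; 0 2 4; 0 0 1]
T3·…·T1 = [-12/13 10/13 68/13; 5/13 24/13 28/13; 0 0 1]
T4·…·T1 = [-18/13 15/13 102/13; 5/13 24/13 28/13; 0 0 1]
T5·…·T1 = [18/13 -15/13 -102/13; 5/13 24/13 28/13; 0 0 1]
T6·…·T1 = [27/13 -45/26 -153/13; 10/13 48/13 56/13; 0 0 1]

T = [27/13 -45/26 -153/13; 10/13 48/13 56/13; 0 0 1]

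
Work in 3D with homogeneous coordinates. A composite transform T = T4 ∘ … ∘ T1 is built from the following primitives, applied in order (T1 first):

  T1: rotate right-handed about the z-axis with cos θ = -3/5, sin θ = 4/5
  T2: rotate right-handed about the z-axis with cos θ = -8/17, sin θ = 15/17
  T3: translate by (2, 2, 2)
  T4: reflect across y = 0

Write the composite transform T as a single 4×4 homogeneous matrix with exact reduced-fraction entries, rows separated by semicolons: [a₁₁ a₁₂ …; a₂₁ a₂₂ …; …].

T = [-36/85 77/85 0 2; 77/85 36/85 0 -2; 0 0 1 2; 0 0 0 1]

T1 = [-3/5 -4/5 0 0; 4/5 -3/5 0 0; 0 0 1 0; 0 0 0 1]
T2·T1 = [-36/85 77/85 0 0; -77/85 -36/85 0 0; 0 0 1 0; 0 0 0 1]
T3·…·T1 = [-36/85 77/85 0 2; -77/85 -36/85 0 2; 0 0 1 2; 0 0 0 1]
T4·…·T1 = [-36/85 77/85 0 2; 77/85 36/85 0 -2; 0 0 1 2; 0 0 0 1]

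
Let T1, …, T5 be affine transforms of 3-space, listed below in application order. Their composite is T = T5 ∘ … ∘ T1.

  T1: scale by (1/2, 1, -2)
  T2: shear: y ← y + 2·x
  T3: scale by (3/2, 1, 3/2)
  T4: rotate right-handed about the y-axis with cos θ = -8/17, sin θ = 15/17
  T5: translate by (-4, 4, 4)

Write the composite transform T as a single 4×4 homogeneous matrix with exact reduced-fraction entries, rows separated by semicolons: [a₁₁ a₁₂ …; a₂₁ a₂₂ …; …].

T1 = [1/2 0 0 0; 0 1 0 0; 0 0 -2 0; 0 0 0 1]
T2·T1 = [1/2 0 0 0; 1 1 0 0; 0 0 -2 0; 0 0 0 1]
T3·…·T1 = [3/4 0 0 0; 1 1 0 0; 0 0 -3 0; 0 0 0 1]
T4·…·T1 = [-6/17 0 -45/17 0; 1 1 0 0; -45/68 0 24/17 0; 0 0 0 1]
T5·…·T1 = [-6/17 0 -45/17 -4; 1 1 0 4; -45/68 0 24/17 4; 0 0 0 1]

T = [-6/17 0 -45/17 -4; 1 1 0 4; -45/68 0 24/17 4; 0 0 0 1]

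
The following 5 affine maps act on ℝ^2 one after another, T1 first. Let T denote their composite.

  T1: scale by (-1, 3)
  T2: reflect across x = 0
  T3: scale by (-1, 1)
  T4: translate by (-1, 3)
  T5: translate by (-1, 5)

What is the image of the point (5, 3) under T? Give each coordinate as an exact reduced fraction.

T(p) = (-7, 17)

T1 scale by (-1, 3): (5, 3) → (-5, 9)
T2 reflect across x = 0: (-5, 9) → (5, 9)
T3 scale by (-1, 1): (5, 9) → (-5, 9)
T4 translate by (-1, 3): (-5, 9) → (-6, 12)
T5 translate by (-1, 5): (-6, 12) → (-7, 17)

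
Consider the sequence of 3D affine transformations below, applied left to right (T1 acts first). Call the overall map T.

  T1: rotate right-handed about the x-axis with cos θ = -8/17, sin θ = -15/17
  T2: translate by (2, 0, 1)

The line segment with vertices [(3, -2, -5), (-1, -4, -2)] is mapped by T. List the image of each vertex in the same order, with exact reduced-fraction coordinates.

T1 rotate right-handed about the x-axis with cos θ = -8/17, sin θ = -15/17: (3, -2, -5) → (3, -59/17, 70/17); (-1, -4, -2) → (-1, 2/17, 76/17)
T2 translate by (2, 0, 1): (3, -59/17, 70/17) → (5, -59/17, 87/17); (-1, 2/17, 76/17) → (1, 2/17, 93/17)

image vertices: (5, -59/17, 87/17), (1, 2/17, 93/17)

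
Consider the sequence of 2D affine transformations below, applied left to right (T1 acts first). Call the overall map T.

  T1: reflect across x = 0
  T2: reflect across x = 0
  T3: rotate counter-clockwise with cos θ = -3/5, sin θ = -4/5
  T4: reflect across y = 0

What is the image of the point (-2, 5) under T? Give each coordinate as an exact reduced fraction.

T1 reflect across x = 0: (-2, 5) → (2, 5)
T2 reflect across x = 0: (2, 5) → (-2, 5)
T3 rotate counter-clockwise with cos θ = -3/5, sin θ = -4/5: (-2, 5) → (26/5, -7/5)
T4 reflect across y = 0: (26/5, -7/5) → (26/5, 7/5)

T(p) = (26/5, 7/5)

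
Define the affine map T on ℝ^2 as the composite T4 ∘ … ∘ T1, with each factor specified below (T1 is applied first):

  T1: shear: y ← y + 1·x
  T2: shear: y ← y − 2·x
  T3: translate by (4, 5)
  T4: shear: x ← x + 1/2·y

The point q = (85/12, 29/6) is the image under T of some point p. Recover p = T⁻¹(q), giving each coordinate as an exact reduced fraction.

T1 = [1 0 0; 1 1 0; 0 0 1]
T2·T1 = [1 0 0; -1 1 0; 0 0 1]
T3·…·T1 = [1 0 4; -1 1 5; 0 0 1]
T4·…·T1 = [1/2 1/2 13/2; -1 1 5; 0 0 1]
det M = 1; M⁻¹ = [1 -1/2 -4; 1 1/2 -9; 0 0 1]
M⁻¹ · (85/12, 29/6)ᵀ = (2/3, 1/2)ᵀ

p = (2/3, 1/2)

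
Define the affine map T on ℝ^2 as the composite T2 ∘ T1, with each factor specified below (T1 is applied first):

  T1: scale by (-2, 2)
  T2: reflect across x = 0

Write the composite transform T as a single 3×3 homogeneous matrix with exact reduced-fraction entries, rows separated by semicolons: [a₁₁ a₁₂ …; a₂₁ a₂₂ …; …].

T1 = [-2 0 0; 0 2 0; 0 0 1]
T2·T1 = [2 0 0; 0 2 0; 0 0 1]

T = [2 0 0; 0 2 0; 0 0 1]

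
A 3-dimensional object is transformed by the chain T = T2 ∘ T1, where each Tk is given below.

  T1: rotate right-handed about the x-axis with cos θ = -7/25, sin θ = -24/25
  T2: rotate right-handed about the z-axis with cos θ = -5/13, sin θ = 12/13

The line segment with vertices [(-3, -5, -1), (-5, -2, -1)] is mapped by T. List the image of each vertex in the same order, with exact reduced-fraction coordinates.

image vertices: (243/325, -191/65, 127/25), (149/65, -58/13, 11/5)

T1 rotate right-handed about the x-axis with cos θ = -7/25, sin θ = -24/25: (-3, -5, -1) → (-3, 11/25, 127/25); (-5, -2, -1) → (-5, -2/5, 11/5)
T2 rotate right-handed about the z-axis with cos θ = -5/13, sin θ = 12/13: (-3, 11/25, 127/25) → (243/325, -191/65, 127/25); (-5, -2/5, 11/5) → (149/65, -58/13, 11/5)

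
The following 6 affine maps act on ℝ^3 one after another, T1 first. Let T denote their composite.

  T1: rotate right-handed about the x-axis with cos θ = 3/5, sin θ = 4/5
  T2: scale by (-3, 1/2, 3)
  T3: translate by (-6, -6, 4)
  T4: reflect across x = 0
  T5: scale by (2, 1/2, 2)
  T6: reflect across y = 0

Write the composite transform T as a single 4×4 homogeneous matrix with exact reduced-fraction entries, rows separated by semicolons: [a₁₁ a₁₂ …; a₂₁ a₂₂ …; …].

T = [6 0 0 12; 0 -3/20 1/5 3; 0 24/5 18/5 8; 0 0 0 1]

T1 = [1 0 0 0; 0 3/5 -4/5 0; 0 4/5 3/5 0; 0 0 0 1]
T2·T1 = [-3 0 0 0; 0 3/10 -2/5 0; 0 12/5 9/5 0; 0 0 0 1]
T3·…·T1 = [-3 0 0 -6; 0 3/10 -2/5 -6; 0 12/5 9/5 4; 0 0 0 1]
T4·…·T1 = [3 0 0 6; 0 3/10 -2/5 -6; 0 12/5 9/5 4; 0 0 0 1]
T5·…·T1 = [6 0 0 12; 0 3/20 -1/5 -3; 0 24/5 18/5 8; 0 0 0 1]
T6·…·T1 = [6 0 0 12; 0 -3/20 1/5 3; 0 24/5 18/5 8; 0 0 0 1]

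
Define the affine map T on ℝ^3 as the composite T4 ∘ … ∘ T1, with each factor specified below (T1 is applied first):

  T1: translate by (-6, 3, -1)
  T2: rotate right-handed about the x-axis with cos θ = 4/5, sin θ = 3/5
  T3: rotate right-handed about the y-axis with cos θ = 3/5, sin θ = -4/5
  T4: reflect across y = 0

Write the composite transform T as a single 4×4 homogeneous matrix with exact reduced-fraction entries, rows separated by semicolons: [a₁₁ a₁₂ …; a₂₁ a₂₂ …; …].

T1 = [1 0 0 -6; 0 1 0 3; 0 0 1 -1; 0 0 0 1]
T2·T1 = [1 0 0 -6; 0 4/5 -3/5 3; 0 3/5 4/5 1; 0 0 0 1]
T3·…·T1 = [3/5 -12/25 -16/25 -22/5; 0 4/5 -3/5 3; 4/5 9/25 12/25 -21/5; 0 0 0 1]
T4·…·T1 = [3/5 -12/25 -16/25 -22/5; 0 -4/5 3/5 -3; 4/5 9/25 12/25 -21/5; 0 0 0 1]

T = [3/5 -12/25 -16/25 -22/5; 0 -4/5 3/5 -3; 4/5 9/25 12/25 -21/5; 0 0 0 1]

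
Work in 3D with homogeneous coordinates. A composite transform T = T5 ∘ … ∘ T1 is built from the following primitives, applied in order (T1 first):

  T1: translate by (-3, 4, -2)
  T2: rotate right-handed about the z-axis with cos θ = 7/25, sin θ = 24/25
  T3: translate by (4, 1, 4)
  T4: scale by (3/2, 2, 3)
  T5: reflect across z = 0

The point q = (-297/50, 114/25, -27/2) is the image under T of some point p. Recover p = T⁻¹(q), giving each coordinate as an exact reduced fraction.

p = (2, 4, 5/2)

T1 = [1 0 0 -3; 0 1 0 4; 0 0 1 -2; 0 0 0 1]
T2·T1 = [7/25 -24/25 0 -117/25; 24/25 7/25 0 -44/25; 0 0 1 -2; 0 0 0 1]
T3·…·T1 = [7/25 -24/25 0 -17/25; 24/25 7/25 0 -19/25; 0 0 1 2; 0 0 0 1]
T4·…·T1 = [21/50 -36/25 0 -51/50; 48/25 14/25 0 -38/25; 0 0 3 6; 0 0 0 1]
T5·…·T1 = [21/50 -36/25 0 -51/50; 48/25 14/25 0 -38/25; 0 0 -3 -6; 0 0 0 1]
det M = -9; M⁻¹ = [14/75 12/25 0 23/25; -16/25 7/50 0 -11/25; 0 0 -1/3 -2; 0 0 0 1]
M⁻¹ · (-297/50, 114/25, -27/2)ᵀ = (2, 4, 5/2)ᵀ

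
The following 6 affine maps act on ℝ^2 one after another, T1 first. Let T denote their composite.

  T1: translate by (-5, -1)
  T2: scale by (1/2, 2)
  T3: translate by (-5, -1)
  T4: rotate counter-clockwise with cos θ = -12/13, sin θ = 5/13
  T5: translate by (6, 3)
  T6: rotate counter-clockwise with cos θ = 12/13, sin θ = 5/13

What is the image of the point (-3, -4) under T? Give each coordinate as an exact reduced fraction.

T1 translate by (-5, -1): (-3, -4) → (-8, -5)
T2 scale by (1/2, 2): (-8, -5) → (-4, -10)
T3 translate by (-5, -1): (-4, -10) → (-9, -11)
T4 rotate counter-clockwise with cos θ = -12/13, sin θ = 5/13: (-9, -11) → (163/13, 87/13)
T5 translate by (6, 3): (163/13, 87/13) → (241/13, 126/13)
T6 rotate counter-clockwise with cos θ = 12/13, sin θ = 5/13: (241/13, 126/13) → (174/13, 209/13)

T(p) = (174/13, 209/13)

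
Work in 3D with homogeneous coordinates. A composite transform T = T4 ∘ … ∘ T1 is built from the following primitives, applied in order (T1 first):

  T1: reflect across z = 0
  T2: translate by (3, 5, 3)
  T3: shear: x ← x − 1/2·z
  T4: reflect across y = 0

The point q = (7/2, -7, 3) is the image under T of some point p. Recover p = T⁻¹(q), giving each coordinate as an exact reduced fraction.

p = (2, 2, 0)

T1 = [1 0 0 0; 0 1 0 0; 0 0 -1 0; 0 0 0 1]
T2·T1 = [1 0 0 3; 0 1 0 5; 0 0 -1 3; 0 0 0 1]
T3·…·T1 = [1 0 1/2 3/2; 0 1 0 5; 0 0 -1 3; 0 0 0 1]
T4·…·T1 = [1 0 1/2 3/2; 0 -1 0 -5; 0 0 -1 3; 0 0 0 1]
det M = 1; M⁻¹ = [1 0 1/2 -3; 0 -1 0 -5; 0 0 -1 3; 0 0 0 1]
M⁻¹ · (7/2, -7, 3)ᵀ = (2, 2, 0)ᵀ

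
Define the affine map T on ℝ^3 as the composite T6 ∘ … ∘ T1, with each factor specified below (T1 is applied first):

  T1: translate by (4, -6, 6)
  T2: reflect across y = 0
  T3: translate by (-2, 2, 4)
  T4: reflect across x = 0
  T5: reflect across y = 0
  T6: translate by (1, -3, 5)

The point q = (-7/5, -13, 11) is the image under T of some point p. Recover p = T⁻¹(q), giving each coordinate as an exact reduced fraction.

T1 = [1 0 0 4; 0 1 0 -6; 0 0 1 6; 0 0 0 1]
T2·T1 = [1 0 0 4; 0 -1 0 6; 0 0 1 6; 0 0 0 1]
T3·…·T1 = [1 0 0 2; 0 -1 0 8; 0 0 1 10; 0 0 0 1]
T4·…·T1 = [-1 0 0 -2; 0 -1 0 8; 0 0 1 10; 0 0 0 1]
T5·…·T1 = [-1 0 0 -2; 0 1 0 -8; 0 0 1 10; 0 0 0 1]
T6·…·T1 = [-1 0 0 -1; 0 1 0 -11; 0 0 1 15; 0 0 0 1]
det M = -1; M⁻¹ = [-1 0 0 -1; 0 1 0 11; 0 0 1 -15; 0 0 0 1]
M⁻¹ · (-7/5, -13, 11)ᵀ = (2/5, -2, -4)ᵀ

p = (2/5, -2, -4)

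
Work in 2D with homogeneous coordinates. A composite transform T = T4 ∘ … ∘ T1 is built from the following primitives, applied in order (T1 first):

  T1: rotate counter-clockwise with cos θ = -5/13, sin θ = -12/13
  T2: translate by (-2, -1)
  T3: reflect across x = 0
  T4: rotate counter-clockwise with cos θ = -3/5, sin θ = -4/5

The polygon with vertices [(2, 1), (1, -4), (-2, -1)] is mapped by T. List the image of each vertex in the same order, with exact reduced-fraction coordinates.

image vertices: (-48/13, 6/13), (-257/65, -301/65), (-4/13, -32/13)

T1 rotate counter-clockwise with cos θ = -5/13, sin θ = -12/13: (2, 1) → (2/13, -29/13); (1, -4) → (-53/13, 8/13); (-2, -1) → (-2/13, 29/13)
T2 translate by (-2, -1): (2/13, -29/13) → (-24/13, -42/13); (-53/13, 8/13) → (-79/13, -5/13); (-2/13, 29/13) → (-28/13, 16/13)
T3 reflect across x = 0: (-24/13, -42/13) → (24/13, -42/13); (-79/13, -5/13) → (79/13, -5/13); (-28/13, 16/13) → (28/13, 16/13)
T4 rotate counter-clockwise with cos θ = -3/5, sin θ = -4/5: (24/13, -42/13) → (-48/13, 6/13); (79/13, -5/13) → (-257/65, -301/65); (28/13, 16/13) → (-4/13, -32/13)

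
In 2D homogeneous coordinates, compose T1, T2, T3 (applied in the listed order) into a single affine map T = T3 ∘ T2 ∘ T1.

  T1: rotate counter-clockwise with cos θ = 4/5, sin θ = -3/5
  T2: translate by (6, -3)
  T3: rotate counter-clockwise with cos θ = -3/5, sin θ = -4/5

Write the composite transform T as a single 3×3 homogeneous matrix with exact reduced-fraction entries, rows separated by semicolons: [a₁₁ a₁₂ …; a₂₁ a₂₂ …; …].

T = [-24/25 7/25 -6; -7/25 -24/25 -3; 0 0 1]

T1 = [4/5 3/5 0; -3/5 4/5 0; 0 0 1]
T2·T1 = [4/5 3/5 6; -3/5 4/5 -3; 0 0 1]
T3·…·T1 = [-24/25 7/25 -6; -7/25 -24/25 -3; 0 0 1]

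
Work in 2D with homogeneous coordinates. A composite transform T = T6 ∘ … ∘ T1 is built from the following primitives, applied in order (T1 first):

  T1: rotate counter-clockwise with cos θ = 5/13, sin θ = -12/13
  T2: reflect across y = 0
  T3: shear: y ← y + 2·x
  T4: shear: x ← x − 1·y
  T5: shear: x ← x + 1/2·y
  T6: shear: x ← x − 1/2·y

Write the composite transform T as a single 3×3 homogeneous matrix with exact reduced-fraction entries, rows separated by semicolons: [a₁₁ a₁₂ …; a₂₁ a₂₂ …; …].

T = [-17/13 -7/13 0; 22/13 19/13 0; 0 0 1]

T1 = [5/13 12/13 0; -12/13 5/13 0; 0 0 1]
T2·T1 = [5/13 12/13 0; 12/13 -5/13 0; 0 0 1]
T3·…·T1 = [5/13 12/13 0; 22/13 19/13 0; 0 0 1]
T4·…·T1 = [-17/13 -7/13 0; 22/13 19/13 0; 0 0 1]
T5·…·T1 = [-6/13 5/26 0; 22/13 19/13 0; 0 0 1]
T6·…·T1 = [-17/13 -7/13 0; 22/13 19/13 0; 0 0 1]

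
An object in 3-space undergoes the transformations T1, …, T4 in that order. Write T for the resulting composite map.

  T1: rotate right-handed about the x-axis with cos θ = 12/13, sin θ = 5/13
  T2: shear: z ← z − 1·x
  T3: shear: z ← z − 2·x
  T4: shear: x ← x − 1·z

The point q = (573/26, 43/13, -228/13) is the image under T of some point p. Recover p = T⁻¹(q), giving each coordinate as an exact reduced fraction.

p = (9/2, 3/2, -5)

T1 = [1 0 0 0; 0 12/13 -5/13 0; 0 5/13 12/13 0; 0 0 0 1]
T2·T1 = [1 0 0 0; 0 12/13 -5/13 0; -1 5/13 12/13 0; 0 0 0 1]
T3·…·T1 = [1 0 0 0; 0 12/13 -5/13 0; -3 5/13 12/13 0; 0 0 0 1]
T4·…·T1 = [4 -5/13 -12/13 0; 0 12/13 -5/13 0; -3 5/13 12/13 0; 0 0 0 1]
det M = 1; M⁻¹ = [1 0 1 0; 15/13 12/13 20/13 0; 36/13 -5/13 48/13 0; 0 0 0 1]
M⁻¹ · (573/26, 43/13, -228/13)ᵀ = (9/2, 3/2, -5)ᵀ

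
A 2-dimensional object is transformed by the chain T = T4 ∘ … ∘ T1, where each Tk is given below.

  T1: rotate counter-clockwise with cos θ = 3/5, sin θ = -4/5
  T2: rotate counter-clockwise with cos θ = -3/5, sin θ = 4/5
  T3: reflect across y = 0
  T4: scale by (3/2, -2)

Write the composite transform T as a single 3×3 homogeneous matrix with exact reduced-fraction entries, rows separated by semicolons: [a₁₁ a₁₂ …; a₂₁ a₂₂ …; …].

T1 = [3/5 4/5 0; -4/5 3/5 0; 0 0 1]
T2·T1 = [7/25 -24/25 0; 24/25 7/25 0; 0 0 1]
T3·…·T1 = [7/25 -24/25 0; -24/25 -7/25 0; 0 0 1]
T4·…·T1 = [21/50 -36/25 0; 48/25 14/25 0; 0 0 1]

T = [21/50 -36/25 0; 48/25 14/25 0; 0 0 1]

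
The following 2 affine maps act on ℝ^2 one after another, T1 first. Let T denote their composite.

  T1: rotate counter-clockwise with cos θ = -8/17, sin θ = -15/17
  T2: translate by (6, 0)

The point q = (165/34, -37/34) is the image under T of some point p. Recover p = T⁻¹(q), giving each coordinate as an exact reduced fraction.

p = (3/2, -1/2)

T1 = [-8/17 15/17 0; -15/17 -8/17 0; 0 0 1]
T2·T1 = [-8/17 15/17 6; -15/17 -8/17 0; 0 0 1]
det M = 1; M⁻¹ = [-8/17 -15/17 48/17; 15/17 -8/17 -90/17; 0 0 1]
M⁻¹ · (165/34, -37/34)ᵀ = (3/2, -1/2)ᵀ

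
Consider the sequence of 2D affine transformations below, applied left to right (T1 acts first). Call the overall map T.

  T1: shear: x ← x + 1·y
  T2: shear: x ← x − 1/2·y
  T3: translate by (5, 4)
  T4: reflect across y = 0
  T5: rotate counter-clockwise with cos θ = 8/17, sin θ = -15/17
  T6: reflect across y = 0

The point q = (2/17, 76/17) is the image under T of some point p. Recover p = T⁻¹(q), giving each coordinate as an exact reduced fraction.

T1 = [1 1 0; 0 1 0; 0 0 1]
T2·T1 = [1 1/2 0; 0 1 0; 0 0 1]
T3·…·T1 = [1 1/2 5; 0 1 4; 0 0 1]
T4·…·T1 = [1 1/2 5; 0 -1 -4; 0 0 1]
T5·…·T1 = [8/17 -11/17 -20/17; -15/17 -31/34 -107/17; 0 0 1]
T6·…·T1 = [8/17 -11/17 -20/17; 15/17 31/34 107/17; 0 0 1]
det M = 1; M⁻¹ = [31/34 11/17 -3; -15/17 8/17 -4; 0 0 1]
M⁻¹ · (2/17, 76/17)ᵀ = (0, -2)ᵀ

p = (0, -2)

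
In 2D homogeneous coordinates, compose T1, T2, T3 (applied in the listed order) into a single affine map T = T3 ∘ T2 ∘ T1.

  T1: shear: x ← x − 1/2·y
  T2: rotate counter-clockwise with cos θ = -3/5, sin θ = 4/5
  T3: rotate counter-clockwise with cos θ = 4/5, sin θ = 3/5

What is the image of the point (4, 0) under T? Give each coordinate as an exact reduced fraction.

T(p) = (-96/25, 28/25)

T1 shear: x ← x − 1/2·y: (4, 0) → (4, 0)
T2 rotate counter-clockwise with cos θ = -3/5, sin θ = 4/5: (4, 0) → (-12/5, 16/5)
T3 rotate counter-clockwise with cos θ = 4/5, sin θ = 3/5: (-12/5, 16/5) → (-96/25, 28/25)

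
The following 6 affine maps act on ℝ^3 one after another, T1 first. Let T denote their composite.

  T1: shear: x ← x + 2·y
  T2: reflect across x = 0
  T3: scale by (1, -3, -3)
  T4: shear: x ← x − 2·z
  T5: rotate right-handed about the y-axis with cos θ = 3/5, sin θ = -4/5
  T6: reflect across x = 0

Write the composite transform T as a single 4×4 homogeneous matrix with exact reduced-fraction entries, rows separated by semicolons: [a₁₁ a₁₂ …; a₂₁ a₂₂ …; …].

T = [3/5 6/5 -6 0; 0 -3 0 0; -4/5 -8/5 3 0; 0 0 0 1]

T1 = [1 2 0 0; 0 1 0 0; 0 0 1 0; 0 0 0 1]
T2·T1 = [-1 -2 0 0; 0 1 0 0; 0 0 1 0; 0 0 0 1]
T3·…·T1 = [-1 -2 0 0; 0 -3 0 0; 0 0 -3 0; 0 0 0 1]
T4·…·T1 = [-1 -2 6 0; 0 -3 0 0; 0 0 -3 0; 0 0 0 1]
T5·…·T1 = [-3/5 -6/5 6 0; 0 -3 0 0; -4/5 -8/5 3 0; 0 0 0 1]
T6·…·T1 = [3/5 6/5 -6 0; 0 -3 0 0; -4/5 -8/5 3 0; 0 0 0 1]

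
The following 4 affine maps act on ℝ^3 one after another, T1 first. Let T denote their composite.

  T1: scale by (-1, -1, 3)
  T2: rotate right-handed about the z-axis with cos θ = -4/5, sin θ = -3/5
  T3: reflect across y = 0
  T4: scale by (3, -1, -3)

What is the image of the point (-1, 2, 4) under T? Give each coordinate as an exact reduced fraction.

T(p) = (-6, 1, -36)

T1 scale by (-1, -1, 3): (-1, 2, 4) → (1, -2, 12)
T2 rotate right-handed about the z-axis with cos θ = -4/5, sin θ = -3/5: (1, -2, 12) → (-2, 1, 12)
T3 reflect across y = 0: (-2, 1, 12) → (-2, -1, 12)
T4 scale by (3, -1, -3): (-2, -1, 12) → (-6, 1, -36)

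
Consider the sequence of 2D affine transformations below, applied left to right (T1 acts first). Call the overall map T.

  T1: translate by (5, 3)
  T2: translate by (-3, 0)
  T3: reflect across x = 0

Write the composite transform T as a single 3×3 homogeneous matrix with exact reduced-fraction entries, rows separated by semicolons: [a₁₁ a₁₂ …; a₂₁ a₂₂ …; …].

T = [-1 0 -2; 0 1 3; 0 0 1]

T1 = [1 0 5; 0 1 3; 0 0 1]
T2·T1 = [1 0 2; 0 1 3; 0 0 1]
T3·…·T1 = [-1 0 -2; 0 1 3; 0 0 1]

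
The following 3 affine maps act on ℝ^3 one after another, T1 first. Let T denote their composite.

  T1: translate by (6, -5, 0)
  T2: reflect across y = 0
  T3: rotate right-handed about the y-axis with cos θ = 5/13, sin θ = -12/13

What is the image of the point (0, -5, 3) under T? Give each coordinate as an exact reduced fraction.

T1 translate by (6, -5, 0): (0, -5, 3) → (6, -10, 3)
T2 reflect across y = 0: (6, -10, 3) → (6, 10, 3)
T3 rotate right-handed about the y-axis with cos θ = 5/13, sin θ = -12/13: (6, 10, 3) → (-6/13, 10, 87/13)

T(p) = (-6/13, 10, 87/13)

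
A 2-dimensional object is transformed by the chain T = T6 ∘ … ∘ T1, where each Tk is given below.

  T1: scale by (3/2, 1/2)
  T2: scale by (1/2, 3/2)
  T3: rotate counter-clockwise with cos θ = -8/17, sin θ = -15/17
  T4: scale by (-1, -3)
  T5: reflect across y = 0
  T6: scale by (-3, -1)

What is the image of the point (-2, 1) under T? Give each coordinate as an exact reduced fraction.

T(p) = (279/68, -99/34)

T1 scale by (3/2, 1/2): (-2, 1) → (-3, 1/2)
T2 scale by (1/2, 3/2): (-3, 1/2) → (-3/2, 3/4)
T3 rotate counter-clockwise with cos θ = -8/17, sin θ = -15/17: (-3/2, 3/4) → (93/68, 33/34)
T4 scale by (-1, -3): (93/68, 33/34) → (-93/68, -99/34)
T5 reflect across y = 0: (-93/68, -99/34) → (-93/68, 99/34)
T6 scale by (-3, -1): (-93/68, 99/34) → (279/68, -99/34)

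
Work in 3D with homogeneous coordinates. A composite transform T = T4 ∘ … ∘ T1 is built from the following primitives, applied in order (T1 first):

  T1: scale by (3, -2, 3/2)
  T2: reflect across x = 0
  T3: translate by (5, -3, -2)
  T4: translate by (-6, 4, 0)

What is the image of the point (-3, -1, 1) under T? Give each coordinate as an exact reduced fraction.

T1 scale by (3, -2, 3/2): (-3, -1, 1) → (-9, 2, 3/2)
T2 reflect across x = 0: (-9, 2, 3/2) → (9, 2, 3/2)
T3 translate by (5, -3, -2): (9, 2, 3/2) → (14, -1, -1/2)
T4 translate by (-6, 4, 0): (14, -1, -1/2) → (8, 3, -1/2)

T(p) = (8, 3, -1/2)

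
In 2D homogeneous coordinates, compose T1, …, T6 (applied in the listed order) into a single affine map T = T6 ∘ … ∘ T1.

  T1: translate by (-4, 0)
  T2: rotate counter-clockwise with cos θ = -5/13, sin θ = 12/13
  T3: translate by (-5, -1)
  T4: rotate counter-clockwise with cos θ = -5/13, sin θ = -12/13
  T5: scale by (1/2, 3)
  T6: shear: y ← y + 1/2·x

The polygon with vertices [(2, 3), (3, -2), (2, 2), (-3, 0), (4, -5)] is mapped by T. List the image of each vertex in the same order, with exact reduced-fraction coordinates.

T1 translate by (-4, 0): (2, 3) → (-2, 3); (3, -2) → (-1, -2); (2, 2) → (-2, 2); (-3, 0) → (-7, 0); (4, -5) → (0, -5)
T2 rotate counter-clockwise with cos θ = -5/13, sin θ = 12/13: (-2, 3) → (-2, -3); (-1, -2) → (29/13, -2/13); (-2, 2) → (-14/13, -34/13); (-7, 0) → (35/13, -84/13); (0, -5) → (60/13, 25/13)
T3 translate by (-5, -1): (-2, -3) → (-7, -4); (29/13, -2/13) → (-36/13, -15/13); (-14/13, -34/13) → (-79/13, -47/13); (35/13, -84/13) → (-30/13, -97/13); (60/13, 25/13) → (-5/13, 12/13)
T4 rotate counter-clockwise with cos θ = -5/13, sin θ = -12/13: (-7, -4) → (-1, 8); (-36/13, -15/13) → (0, 3); (-79/13, -47/13) → (-1, 7); (-30/13, -97/13) → (-6, 5); (-5/13, 12/13) → (1, 0)
T5 scale by (1/2, 3): (-1, 8) → (-1/2, 24); (0, 3) → (0, 9); (-1, 7) → (-1/2, 21); (-6, 5) → (-3, 15); (1, 0) → (1/2, 0)
T6 shear: y ← y + 1/2·x: (-1/2, 24) → (-1/2, 95/4); (0, 9) → (0, 9); (-1/2, 21) → (-1/2, 83/4); (-3, 15) → (-3, 27/2); (1/2, 0) → (1/2, 1/4)

image vertices: (-1/2, 95/4), (0, 9), (-1/2, 83/4), (-3, 27/2), (1/2, 1/4)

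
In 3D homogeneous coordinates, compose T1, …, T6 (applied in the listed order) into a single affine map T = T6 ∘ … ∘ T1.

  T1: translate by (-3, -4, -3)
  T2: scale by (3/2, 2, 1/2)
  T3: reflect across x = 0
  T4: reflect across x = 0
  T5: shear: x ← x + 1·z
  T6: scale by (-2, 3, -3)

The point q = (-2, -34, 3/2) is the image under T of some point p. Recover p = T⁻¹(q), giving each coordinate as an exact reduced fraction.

p = (4, -5/3, 2)

T1 = [1 0 0 -3; 0 1 0 -4; 0 0 1 -3; 0 0 0 1]
T2·T1 = [3/2 0 0 -9/2; 0 2 0 -8; 0 0 1/2 -3/2; 0 0 0 1]
T3·…·T1 = [-3/2 0 0 9/2; 0 2 0 -8; 0 0 1/2 -3/2; 0 0 0 1]
T4·…·T1 = [3/2 0 0 -9/2; 0 2 0 -8; 0 0 1/2 -3/2; 0 0 0 1]
T5·…·T1 = [3/2 0 1/2 -6; 0 2 0 -8; 0 0 1/2 -3/2; 0 0 0 1]
T6·…·T1 = [-3 0 -1 12; 0 6 0 -24; 0 0 -3/2 9/2; 0 0 0 1]
det M = 27; M⁻¹ = [-1/3 0 2/9 3; 0 1/6 0 4; 0 0 -2/3 3; 0 0 0 1]
M⁻¹ · (-2, -34, 3/2)ᵀ = (4, -5/3, 2)ᵀ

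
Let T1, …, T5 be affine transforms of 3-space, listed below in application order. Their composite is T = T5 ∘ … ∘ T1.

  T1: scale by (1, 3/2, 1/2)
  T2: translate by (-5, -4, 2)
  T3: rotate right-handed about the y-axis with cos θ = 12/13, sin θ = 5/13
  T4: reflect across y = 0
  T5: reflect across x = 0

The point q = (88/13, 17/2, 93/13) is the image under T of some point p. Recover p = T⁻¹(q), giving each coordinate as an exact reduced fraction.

T1 = [1 0 0 0; 0 3/2 0 0; 0 0 1/2 0; 0 0 0 1]
T2·T1 = [1 0 0 -5; 0 3/2 0 -4; 0 0 1/2 2; 0 0 0 1]
T3·…·T1 = [12/13 0 5/26 -50/13; 0 3/2 0 -4; -5/13 0 6/13 49/13; 0 0 0 1]
T4·…·T1 = [12/13 0 5/26 -50/13; 0 -3/2 0 4; -5/13 0 6/13 49/13; 0 0 0 1]
T5·…·T1 = [-12/13 0 -5/26 50/13; 0 -3/2 0 4; -5/13 0 6/13 49/13; 0 0 0 1]
det M = 3/4; M⁻¹ = [-12/13 0 -5/13 5; 0 -2/3 0 8/3; -10/13 0 24/13 -4; 0 0 0 1]
M⁻¹ · (88/13, 17/2, 93/13)ᵀ = (-4, -3, 4)ᵀ

p = (-4, -3, 4)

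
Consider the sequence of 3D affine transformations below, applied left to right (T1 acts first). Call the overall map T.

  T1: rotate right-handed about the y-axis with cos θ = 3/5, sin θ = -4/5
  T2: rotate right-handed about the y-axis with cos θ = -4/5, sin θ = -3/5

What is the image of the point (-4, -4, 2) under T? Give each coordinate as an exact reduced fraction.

T1 rotate right-handed about the y-axis with cos θ = 3/5, sin θ = -4/5: (-4, -4, 2) → (-4, -4, -2)
T2 rotate right-handed about the y-axis with cos θ = -4/5, sin θ = -3/5: (-4, -4, -2) → (22/5, -4, -4/5)

T(p) = (22/5, -4, -4/5)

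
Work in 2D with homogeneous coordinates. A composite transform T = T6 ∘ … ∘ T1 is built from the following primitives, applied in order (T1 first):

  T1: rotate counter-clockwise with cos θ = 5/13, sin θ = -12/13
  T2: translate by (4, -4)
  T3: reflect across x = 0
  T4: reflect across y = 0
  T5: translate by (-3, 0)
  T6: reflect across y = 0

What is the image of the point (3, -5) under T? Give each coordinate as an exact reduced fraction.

T(p) = (-46/13, -113/13)

T1 rotate counter-clockwise with cos θ = 5/13, sin θ = -12/13: (3, -5) → (-45/13, -61/13)
T2 translate by (4, -4): (-45/13, -61/13) → (7/13, -113/13)
T3 reflect across x = 0: (7/13, -113/13) → (-7/13, -113/13)
T4 reflect across y = 0: (-7/13, -113/13) → (-7/13, 113/13)
T5 translate by (-3, 0): (-7/13, 113/13) → (-46/13, 113/13)
T6 reflect across y = 0: (-46/13, 113/13) → (-46/13, -113/13)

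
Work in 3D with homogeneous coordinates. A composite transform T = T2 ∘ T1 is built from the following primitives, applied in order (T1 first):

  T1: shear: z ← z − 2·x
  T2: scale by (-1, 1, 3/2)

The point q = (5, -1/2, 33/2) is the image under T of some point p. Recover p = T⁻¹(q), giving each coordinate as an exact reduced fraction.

p = (-5, -1/2, 1)

T1 = [1 0 0 0; 0 1 0 0; -2 0 1 0; 0 0 0 1]
T2·T1 = [-1 0 0 0; 0 1 0 0; -3 0 3/2 0; 0 0 0 1]
det M = -3/2; M⁻¹ = [-1 0 0 0; 0 1 0 0; -2 0 2/3 0; 0 0 0 1]
M⁻¹ · (5, -1/2, 33/2)ᵀ = (-5, -1/2, 1)ᵀ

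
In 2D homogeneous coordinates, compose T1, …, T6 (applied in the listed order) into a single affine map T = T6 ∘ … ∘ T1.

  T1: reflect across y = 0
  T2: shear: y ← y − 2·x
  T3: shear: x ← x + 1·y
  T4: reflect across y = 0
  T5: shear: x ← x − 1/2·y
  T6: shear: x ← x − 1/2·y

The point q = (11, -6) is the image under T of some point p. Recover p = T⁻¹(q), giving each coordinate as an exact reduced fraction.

T1 = [1 0 0; 0 -1 0; 0 0 1]
T2·T1 = [1 0 0; -2 -1 0; 0 0 1]
T3·…·T1 = [-1 -1 0; -2 -1 0; 0 0 1]
T4·…·T1 = [-1 -1 0; 2 1 0; 0 0 1]
T5·…·T1 = [-2 -3/2 0; 2 1 0; 0 0 1]
T6·…·T1 = [-3 -2 0; 2 1 0; 0 0 1]
det M = 1; M⁻¹ = [1 2 0; -2 -3 0; 0 0 1]
M⁻¹ · (11, -6)ᵀ = (-1, -4)ᵀ

p = (-1, -4)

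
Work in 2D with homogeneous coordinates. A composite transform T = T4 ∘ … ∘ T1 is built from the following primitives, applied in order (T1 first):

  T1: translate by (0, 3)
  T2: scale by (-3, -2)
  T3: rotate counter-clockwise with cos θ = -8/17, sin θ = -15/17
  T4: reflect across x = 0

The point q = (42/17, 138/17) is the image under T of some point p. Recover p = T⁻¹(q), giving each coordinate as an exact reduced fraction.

T1 = [1 0 0; 0 1 3; 0 0 1]
T2·T1 = [-3 0 0; 0 -2 -6; 0 0 1]
T3·…·T1 = [24/17 -30/17 -90/17; 45/17 16/17 48/17; 0 0 1]
T4·…·T1 = [-24/17 30/17 90/17; 45/17 16/17 48/17; 0 0 1]
det M = -6; M⁻¹ = [-8/51 5/17 0; 15/34 4/17 -3; 0 0 1]
M⁻¹ · (42/17, 138/17)ᵀ = (2, 0)ᵀ

p = (2, 0)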